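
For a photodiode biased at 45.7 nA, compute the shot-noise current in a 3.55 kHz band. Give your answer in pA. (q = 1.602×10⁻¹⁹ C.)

I_n = √(2qI·B)
2qI·B = 2 × 1.602×10⁻¹⁹ × 4.57×10⁻⁸ × 3.55×10³ = 5.20×10⁻²³ A²
I_n = √(5.20×10⁻²³) = 7.21×10⁻¹² A = 7.21 pA

7.21 pA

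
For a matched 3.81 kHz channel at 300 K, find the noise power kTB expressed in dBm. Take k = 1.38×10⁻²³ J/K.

−138.0 dBm

P_n = kTB = 1.38×10⁻²³ × 300 × 3.81×10³ = 1.58×10⁻¹⁷ W
In dBm: 10 log₁₀(1.58×10⁻¹⁷ / 10⁻³) = −138.0 dBm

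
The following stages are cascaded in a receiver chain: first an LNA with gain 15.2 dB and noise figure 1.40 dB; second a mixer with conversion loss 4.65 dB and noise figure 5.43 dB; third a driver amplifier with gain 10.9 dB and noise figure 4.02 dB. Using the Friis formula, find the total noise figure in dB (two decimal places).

2.01 dB

Convert to linear (a loss of L dB is a gain of −L dB): F_i = 10^(NF_i/10), G_i = 10^(G_i,dB/10)
  Stage 1: F_1 = 10^(1.40/10) = 1.380, G_1 = 10^(15.2/10) = 33.11
  Stage 2: F_2 = 10^(5.43/10) = 3.491, G_2 = 10^(−4.65/10) = 0.3428
  Stage 3: F_3 = 10^(4.02/10) = 2.523, G_3 = 10^(10.9/10) = 12.30
Friis cascade:
  F = 1.380 + (3.491 − 1)/33.11 + (2.523 − 1)/11.35 = 1.590
NF = 10 log₁₀(1.590) = 2.01 dB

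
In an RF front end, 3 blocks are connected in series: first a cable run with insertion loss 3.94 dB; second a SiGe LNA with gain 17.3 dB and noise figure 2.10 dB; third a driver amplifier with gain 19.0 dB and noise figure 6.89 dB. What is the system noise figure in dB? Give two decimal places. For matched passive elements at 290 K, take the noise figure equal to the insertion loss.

Convert to linear (a loss of L dB is a gain of −L dB): F_i = 10^(NF_i/10), G_i = 10^(G_i,dB/10)
  Stage 1: F_1 = 10^(3.94/10) = 2.477, G_1 = 10^(−3.94/10) = 0.4036
  Stage 2: F_2 = 10^(2.10/10) = 1.622, G_2 = 10^(17.3/10) = 53.70
  Stage 3: F_3 = 10^(6.89/10) = 4.887, G_3 = 10^(19.0/10) = 79.43
Friis cascade:
  F = 2.477 + (1.622 − 1)/0.4036 + (4.887 − 1)/21.68 = 4.197
NF = 10 log₁₀(4.197) = 6.23 dB

6.23 dB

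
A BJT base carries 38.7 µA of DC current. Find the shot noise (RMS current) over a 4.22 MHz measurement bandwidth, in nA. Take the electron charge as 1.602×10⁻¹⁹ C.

I_n = √(2qI·B)
2qI·B = 2 × 1.602×10⁻¹⁹ × 3.87×10⁻⁵ × 4.22×10⁶ = 5.23×10⁻¹⁷ A²
I_n = √(5.23×10⁻¹⁷) = 7.23×10⁻⁹ A = 7.23 nA

7.23 nA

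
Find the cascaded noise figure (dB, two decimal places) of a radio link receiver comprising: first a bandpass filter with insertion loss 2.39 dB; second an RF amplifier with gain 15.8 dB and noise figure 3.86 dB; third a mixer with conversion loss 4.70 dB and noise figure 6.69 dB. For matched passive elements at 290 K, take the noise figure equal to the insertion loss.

6.42 dB

Convert to linear (a loss of L dB is a gain of −L dB): F_i = 10^(NF_i/10), G_i = 10^(G_i,dB/10)
  Stage 1: F_1 = 10^(2.39/10) = 1.734, G_1 = 10^(−2.39/10) = 0.5768
  Stage 2: F_2 = 10^(3.86/10) = 2.432, G_2 = 10^(15.8/10) = 38.02
  Stage 3: F_3 = 10^(6.69/10) = 4.667, G_3 = 10^(−4.70/10) = 0.3388
Friis cascade:
  F = 1.734 + (2.432 − 1)/0.5768 + (4.667 − 1)/21.93 = 4.384
NF = 10 log₁₀(4.384) = 6.42 dB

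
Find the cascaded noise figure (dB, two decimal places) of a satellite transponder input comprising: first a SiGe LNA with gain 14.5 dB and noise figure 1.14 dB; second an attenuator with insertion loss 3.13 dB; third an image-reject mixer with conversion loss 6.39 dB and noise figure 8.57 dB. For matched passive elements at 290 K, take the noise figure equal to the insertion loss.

2.53 dB

Convert to linear (a loss of L dB is a gain of −L dB): F_i = 10^(NF_i/10), G_i = 10^(G_i,dB/10)
  Stage 1: F_1 = 10^(1.14/10) = 1.300, G_1 = 10^(14.5/10) = 28.18
  Stage 2: F_2 = 10^(3.13/10) = 2.056, G_2 = 10^(−3.13/10) = 0.4864
  Stage 3: F_3 = 10^(8.57/10) = 7.194, G_3 = 10^(−6.39/10) = 0.2296
Friis cascade:
  F = 1.300 + (2.056 − 1)/28.18 + (7.194 − 1)/13.71 = 1.789
NF = 10 log₁₀(1.789) = 2.53 dB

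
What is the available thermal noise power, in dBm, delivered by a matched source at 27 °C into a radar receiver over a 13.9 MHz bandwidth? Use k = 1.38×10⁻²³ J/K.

T = 27 °C + 273.15 = 300.15 K
P_n = kTB = 1.38×10⁻²³ × 300.15 × 1.39×10⁷ = 5.76×10⁻¹⁴ W
In dBm: 10 log₁₀(5.76×10⁻¹⁴ / 10⁻³) = −102.4 dBm

−102.4 dBm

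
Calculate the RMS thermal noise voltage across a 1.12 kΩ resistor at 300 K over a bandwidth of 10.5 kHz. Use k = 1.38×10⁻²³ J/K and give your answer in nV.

V_n = √(4kTRB)
4kTRB = 4 × 1.38×10⁻²³ × 300 × 1.12×10³ × 1.05×10⁴ = 1.95×10⁻¹³ V²
V_n = √(1.95×10⁻¹³) = 4.41×10⁻⁷ V = 441 nV

441 nV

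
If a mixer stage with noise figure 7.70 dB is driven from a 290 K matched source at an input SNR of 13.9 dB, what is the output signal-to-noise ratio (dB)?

By definition F = SNR_in/SNR_out, so in dB: SNR_out = SNR_in − NF
SNR_out = 13.9 − 7.70 = 6.20 dB

6.20 dB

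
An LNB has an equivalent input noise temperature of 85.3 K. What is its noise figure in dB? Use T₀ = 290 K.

F = 1 + T_e/T₀ = 1 + 85.3/290 = 1.29414
NF = 10 log₁₀(1.29414) = 1.12 dB

1.12 dB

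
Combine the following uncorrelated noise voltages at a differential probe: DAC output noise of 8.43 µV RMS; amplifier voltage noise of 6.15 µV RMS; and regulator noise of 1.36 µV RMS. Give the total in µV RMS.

10.5 µV

Uncorrelated sources add in power (mean-square): V_tot = √(ΣV_i²)
V_tot = √[(8.43×10⁻⁶)² + (6.15×10⁻⁶)² + (1.36×10⁻⁶)²] = 1.05×10⁻⁵ V = 10.5 µV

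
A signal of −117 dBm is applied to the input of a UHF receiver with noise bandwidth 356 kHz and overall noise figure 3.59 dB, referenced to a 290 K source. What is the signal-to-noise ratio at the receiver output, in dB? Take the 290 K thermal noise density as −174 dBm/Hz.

−2.1 dB

Noise floor: N = −174 + 10 log₁₀(B) + NF
10 log₁₀(3.56×10⁵) = 55.51 dB
N = −174 + 55.51 + 3.59 = −114.90 dBm
SNR = P_sig − N = −117 − (−114.90) = −2.10 dB → −2.1 dB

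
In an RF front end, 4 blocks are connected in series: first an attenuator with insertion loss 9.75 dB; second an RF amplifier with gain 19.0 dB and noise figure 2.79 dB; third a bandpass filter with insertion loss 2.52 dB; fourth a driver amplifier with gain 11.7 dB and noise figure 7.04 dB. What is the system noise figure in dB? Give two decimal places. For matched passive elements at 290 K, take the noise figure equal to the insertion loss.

Convert to linear (a loss of L dB is a gain of −L dB): F_i = 10^(NF_i/10), G_i = 10^(G_i,dB/10)
  Stage 1: F_1 = 10^(9.75/10) = 9.441, G_1 = 10^(−9.75/10) = 0.1059
  Stage 2: F_2 = 10^(2.79/10) = 1.901, G_2 = 10^(19.0/10) = 79.43
  Stage 3: F_3 = 10^(2.52/10) = 1.786, G_3 = 10^(−2.52/10) = 0.5598
  Stage 4: F_4 = 10^(7.04/10) = 5.058, G_4 = 10^(11.7/10) = 14.79
Friis cascade:
  F = 9.441 + (1.901 − 1)/0.1059 + (1.786 − 1)/8.414 + (5.058 − 1)/4.710 = 18.90
NF = 10 log₁₀(18.90) = 12.77 dB

12.77 dB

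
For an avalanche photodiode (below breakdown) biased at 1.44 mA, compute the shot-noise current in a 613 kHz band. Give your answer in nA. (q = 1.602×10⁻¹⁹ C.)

16.8 nA

I_n = √(2qI·B)
2qI·B = 2 × 1.602×10⁻¹⁹ × 1.44×10⁻³ × 6.13×10⁵ = 2.83×10⁻¹⁶ A²
I_n = √(2.83×10⁻¹⁶) = 1.68×10⁻⁸ A = 16.8 nA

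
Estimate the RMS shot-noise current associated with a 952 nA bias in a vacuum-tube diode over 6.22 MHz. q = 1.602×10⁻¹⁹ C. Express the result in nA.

1.38 nA

I_n = √(2qI·B)
2qI·B = 2 × 1.602×10⁻¹⁹ × 9.52×10⁻⁷ × 6.22×10⁶ = 1.90×10⁻¹⁸ A²
I_n = √(1.90×10⁻¹⁸) = 1.38×10⁻⁹ A = 1.38 nA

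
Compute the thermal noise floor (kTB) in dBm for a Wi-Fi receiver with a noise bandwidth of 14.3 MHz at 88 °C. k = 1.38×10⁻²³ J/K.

T = 88 °C + 273.15 = 361.15 K
P_n = kTB = 1.38×10⁻²³ × 361.15 × 1.43×10⁷ = 7.13×10⁻¹⁴ W
In dBm: 10 log₁₀(7.13×10⁻¹⁴ / 10⁻³) = −101.5 dBm

−101.5 dBm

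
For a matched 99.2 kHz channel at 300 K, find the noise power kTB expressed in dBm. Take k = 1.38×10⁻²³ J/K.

P_n = kTB = 1.38×10⁻²³ × 300 × 9.92×10⁴ = 4.11×10⁻¹⁶ W
In dBm: 10 log₁₀(4.11×10⁻¹⁶ / 10⁻³) = −123.9 dBm

−123.9 dBm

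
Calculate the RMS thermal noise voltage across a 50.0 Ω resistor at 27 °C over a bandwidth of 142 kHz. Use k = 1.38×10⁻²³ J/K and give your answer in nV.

343 nV

T = 27 °C + 273.15 = 300.15 K
V_n = √(4kTRB)
4kTRB = 4 × 1.38×10⁻²³ × 300.15 × 5.00×10¹ × 1.42×10⁵ = 1.18×10⁻¹³ V²
V_n = √(1.18×10⁻¹³) = 3.43×10⁻⁷ V = 343 nV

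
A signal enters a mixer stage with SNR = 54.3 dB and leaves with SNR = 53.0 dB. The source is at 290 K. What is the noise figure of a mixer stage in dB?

1.3 dB

NF (dB) = SNR_in(dB) − SNR_out(dB) when the source is at T₀
NF = 54.3 − 53.0 = 1.3 dB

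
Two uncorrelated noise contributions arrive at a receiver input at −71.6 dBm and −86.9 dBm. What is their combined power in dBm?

−71.5 dBm

Convert to linear, add, convert back:
P₁ = 6.92×10⁻¹¹ W, P₂ = 2.04×10⁻¹² W
P_tot = 7.12×10⁻¹¹ W → 10 log₁₀(P_tot / 10⁻³) = −71.5 dBm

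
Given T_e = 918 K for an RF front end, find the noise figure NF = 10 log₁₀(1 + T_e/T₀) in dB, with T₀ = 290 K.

F = 1 + T_e/T₀ = 1 + 918/290 = 4.16552
NF = 10 log₁₀(4.16552) = 6.20 dB

6.20 dB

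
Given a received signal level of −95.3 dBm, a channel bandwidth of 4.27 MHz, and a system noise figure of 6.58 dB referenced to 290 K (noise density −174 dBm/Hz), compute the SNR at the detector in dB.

5.8 dB

Noise floor: N = −174 + 10 log₁₀(B) + NF
10 log₁₀(4.27×10⁶) = 66.3 dB
N = −174 + 66.3 + 6.58 = −101.12 dBm
SNR = P_sig − N = −95.3 − (−101.12) = 5.82 dB → 5.8 dB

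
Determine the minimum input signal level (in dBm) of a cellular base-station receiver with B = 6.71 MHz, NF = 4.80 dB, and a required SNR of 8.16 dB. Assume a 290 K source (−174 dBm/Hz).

Sensitivity = −174 + 10 log₁₀(B) + NF + SNR_min
= −174 + 68.27 + 4.80 + 8.16
= −92.77 dBm → −92.8 dBm

−92.8 dBm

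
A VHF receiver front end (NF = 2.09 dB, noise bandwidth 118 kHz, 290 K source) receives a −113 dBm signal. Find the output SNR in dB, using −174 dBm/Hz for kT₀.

8.2 dB

Noise floor: N = −174 + 10 log₁₀(B) + NF
10 log₁₀(1.18×10⁵) = 50.72 dB
N = −174 + 50.72 + 2.09 = −121.19 dBm
SNR = P_sig − N = −113 − (−121.19) = 8.19 dB → 8.2 dB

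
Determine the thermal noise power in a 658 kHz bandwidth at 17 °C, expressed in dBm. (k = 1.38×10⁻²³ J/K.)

T = 17 °C + 273.15 = 290.15 K
P_n = kTB = 1.38×10⁻²³ × 290.15 × 6.58×10⁵ = 2.63×10⁻¹⁵ W
In dBm: 10 log₁₀(2.63×10⁻¹⁵ / 10⁻³) = −115.8 dBm

−115.8 dBm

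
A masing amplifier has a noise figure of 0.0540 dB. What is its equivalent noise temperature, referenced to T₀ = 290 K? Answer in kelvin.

F = 10^(0.0540/10) = 1.01251
T_e = (F − 1)·T₀ = (1.01251 − 1) × 290 = 3.63 K

3.63 K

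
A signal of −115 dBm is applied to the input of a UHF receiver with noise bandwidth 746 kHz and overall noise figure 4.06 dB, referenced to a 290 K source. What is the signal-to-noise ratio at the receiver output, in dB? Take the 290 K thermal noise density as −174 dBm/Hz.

−3.8 dB

Noise floor: N = −174 + 10 log₁₀(B) + NF
10 log₁₀(7.46×10⁵) = 58.73 dB
N = −174 + 58.73 + 4.06 = −111.21 dBm
SNR = P_sig − N = −115 − (−111.21) = −3.79 dB → −3.8 dB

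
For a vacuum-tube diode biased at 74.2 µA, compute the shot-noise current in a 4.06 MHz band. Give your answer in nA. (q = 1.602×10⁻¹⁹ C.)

9.82 nA

I_n = √(2qI·B)
2qI·B = 2 × 1.602×10⁻¹⁹ × 7.42×10⁻⁵ × 4.06×10⁶ = 9.65×10⁻¹⁷ A²
I_n = √(9.65×10⁻¹⁷) = 9.82×10⁻⁹ A = 9.82 nA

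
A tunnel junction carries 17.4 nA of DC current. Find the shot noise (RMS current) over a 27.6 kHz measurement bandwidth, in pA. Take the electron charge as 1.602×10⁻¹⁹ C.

I_n = √(2qI·B)
2qI·B = 2 × 1.602×10⁻¹⁹ × 1.74×10⁻⁸ × 2.76×10⁴ = 1.54×10⁻²² A²
I_n = √(1.54×10⁻²²) = 1.24×10⁻¹¹ A = 12.4 pA

12.4 pA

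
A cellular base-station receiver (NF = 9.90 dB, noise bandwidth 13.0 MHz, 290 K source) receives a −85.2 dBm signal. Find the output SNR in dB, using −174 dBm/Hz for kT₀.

7.8 dB

Noise floor: N = −174 + 10 log₁₀(B) + NF
10 log₁₀(1.30×10⁷) = 71.14 dB
N = −174 + 71.14 + 9.90 = −92.96 dBm
SNR = P_sig − N = −85.2 − (−92.96) = 7.76 dB → 7.8 dB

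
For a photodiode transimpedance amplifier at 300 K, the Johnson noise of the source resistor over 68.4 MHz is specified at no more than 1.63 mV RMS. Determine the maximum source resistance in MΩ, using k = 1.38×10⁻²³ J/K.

Johnson–Nyquist: V_n = √(4kTRB) ⇒ R = V_n² / (4kTB)
4kTB = 4 × 1.38×10⁻²³ × 300 × 6.84×10⁷ = 1.13×10⁻¹²
R = (1.63×10⁻³)² / 1.13×10⁻¹² = 2.35×10⁶ Ω = 2.35 MΩ

2.35 MΩ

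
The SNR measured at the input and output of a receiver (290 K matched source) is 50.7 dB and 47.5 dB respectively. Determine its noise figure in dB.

NF (dB) = SNR_in(dB) − SNR_out(dB) when the source is at T₀
NF = 50.7 − 47.5 = 3.2 dB

3.2 dB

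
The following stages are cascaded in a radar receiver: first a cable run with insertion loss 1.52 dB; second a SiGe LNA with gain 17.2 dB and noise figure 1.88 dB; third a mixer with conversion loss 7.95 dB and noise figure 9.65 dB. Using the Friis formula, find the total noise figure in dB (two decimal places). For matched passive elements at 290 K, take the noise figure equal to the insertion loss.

Convert to linear (a loss of L dB is a gain of −L dB): F_i = 10^(NF_i/10), G_i = 10^(G_i,dB/10)
  Stage 1: F_1 = 10^(1.52/10) = 1.419, G_1 = 10^(−1.52/10) = 0.7047
  Stage 2: F_2 = 10^(1.88/10) = 1.542, G_2 = 10^(17.2/10) = 52.48
  Stage 3: F_3 = 10^(9.65/10) = 9.226, G_3 = 10^(−7.95/10) = 0.1603
Friis cascade:
  F = 1.419 + (1.542 − 1)/0.7047 + (9.226 − 1)/36.98 = 2.410
NF = 10 log₁₀(2.410) = 3.82 dB

3.82 dB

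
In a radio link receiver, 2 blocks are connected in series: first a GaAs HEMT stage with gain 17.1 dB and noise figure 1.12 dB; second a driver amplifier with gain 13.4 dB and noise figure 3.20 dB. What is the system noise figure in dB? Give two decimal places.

Convert to linear (a loss of L dB is a gain of −L dB): F_i = 10^(NF_i/10), G_i = 10^(G_i,dB/10)
  Stage 1: F_1 = 10^(1.12/10) = 1.294, G_1 = 10^(17.1/10) = 51.29
  Stage 2: F_2 = 10^(3.20/10) = 2.089, G_2 = 10^(13.4/10) = 21.88
Friis cascade:
  F = 1.294 + (2.089 − 1)/51.29 = 1.315
NF = 10 log₁₀(1.315) = 1.19 dB

1.19 dB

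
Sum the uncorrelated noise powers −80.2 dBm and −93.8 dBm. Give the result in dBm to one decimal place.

−80.0 dBm

Convert to linear, add, convert back:
P₁ = 9.55×10⁻¹² W, P₂ = 4.17×10⁻¹³ W
P_tot = 9.97×10⁻¹² W → 10 log₁₀(P_tot / 10⁻³) = −80.0 dBm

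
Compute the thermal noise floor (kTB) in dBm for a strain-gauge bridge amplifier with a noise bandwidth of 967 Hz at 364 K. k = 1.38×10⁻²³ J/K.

P_n = kTB = 1.38×10⁻²³ × 364 × 9.67×10² = 4.86×10⁻¹⁸ W
In dBm: 10 log₁₀(4.86×10⁻¹⁸ / 10⁻³) = −143.1 dBm

−143.1 dBm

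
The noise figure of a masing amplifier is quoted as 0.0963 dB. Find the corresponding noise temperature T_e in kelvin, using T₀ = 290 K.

F = 10^(0.0963/10) = 1.02242
T_e = (F − 1)·T₀ = (1.02242 − 1) × 290 = 6.50 K

6.50 K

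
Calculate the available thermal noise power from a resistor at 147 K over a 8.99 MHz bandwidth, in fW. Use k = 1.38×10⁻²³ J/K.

P_n = kTB = 1.38×10⁻²³ × 147 × 8.99×10⁶ = 1.82×10⁻¹⁴ W = 18.2 fW

18.2 fW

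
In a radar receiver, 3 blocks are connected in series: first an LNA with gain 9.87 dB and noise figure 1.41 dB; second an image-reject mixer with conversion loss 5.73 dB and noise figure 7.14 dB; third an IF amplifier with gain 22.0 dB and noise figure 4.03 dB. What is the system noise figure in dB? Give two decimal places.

3.81 dB

Convert to linear (a loss of L dB is a gain of −L dB): F_i = 10^(NF_i/10), G_i = 10^(G_i,dB/10)
  Stage 1: F_1 = 10^(1.41/10) = 1.384, G_1 = 10^(9.87/10) = 9.705
  Stage 2: F_2 = 10^(7.14/10) = 5.176, G_2 = 10^(−5.73/10) = 0.2673
  Stage 3: F_3 = 10^(4.03/10) = 2.529, G_3 = 10^(22.0/10) = 158.5
Friis cascade:
  F = 1.384 + (5.176 − 1)/9.705 + (2.529 − 1)/2.594 = 2.403
NF = 10 log₁₀(2.403) = 3.81 dB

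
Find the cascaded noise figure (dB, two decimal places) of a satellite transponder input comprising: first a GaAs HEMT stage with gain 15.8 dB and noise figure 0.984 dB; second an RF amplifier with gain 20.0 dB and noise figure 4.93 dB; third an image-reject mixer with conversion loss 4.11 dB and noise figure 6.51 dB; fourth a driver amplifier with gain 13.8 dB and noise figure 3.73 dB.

1.18 dB

Convert to linear (a loss of L dB is a gain of −L dB): F_i = 10^(NF_i/10), G_i = 10^(G_i,dB/10)
  Stage 1: F_1 = 10^(0.984/10) = 1.254, G_1 = 10^(15.8/10) = 38.02
  Stage 2: F_2 = 10^(4.93/10) = 3.112, G_2 = 10^(20.0/10) = 100.0
  Stage 3: F_3 = 10^(6.51/10) = 4.477, G_3 = 10^(−4.11/10) = 0.3882
  Stage 4: F_4 = 10^(3.73/10) = 2.360, G_4 = 10^(13.8/10) = 23.99
Friis cascade:
  F = 1.254 + (3.112 − 1)/38.02 + (4.477 − 1)/3802 + (2.360 − 1)/1476 = 1.312
NF = 10 log₁₀(1.312) = 1.18 dB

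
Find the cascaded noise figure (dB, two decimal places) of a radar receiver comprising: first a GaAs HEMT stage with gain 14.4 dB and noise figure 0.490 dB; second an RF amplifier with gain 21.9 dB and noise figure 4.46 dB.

Convert to linear (a loss of L dB is a gain of −L dB): F_i = 10^(NF_i/10), G_i = 10^(G_i,dB/10)
  Stage 1: F_1 = 10^(0.490/10) = 1.119, G_1 = 10^(14.4/10) = 27.54
  Stage 2: F_2 = 10^(4.46/10) = 2.793, G_2 = 10^(21.9/10) = 154.9
Friis cascade:
  F = 1.119 + (2.793 − 1)/27.54 = 1.185
NF = 10 log₁₀(1.185) = 0.74 dB

0.74 dB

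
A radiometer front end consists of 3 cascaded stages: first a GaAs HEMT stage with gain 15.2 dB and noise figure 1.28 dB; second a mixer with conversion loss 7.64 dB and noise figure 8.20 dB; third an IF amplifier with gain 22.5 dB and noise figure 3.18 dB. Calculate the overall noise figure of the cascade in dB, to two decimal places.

2.31 dB

Convert to linear (a loss of L dB is a gain of −L dB): F_i = 10^(NF_i/10), G_i = 10^(G_i,dB/10)
  Stage 1: F_1 = 10^(1.28/10) = 1.343, G_1 = 10^(15.2/10) = 33.11
  Stage 2: F_2 = 10^(8.20/10) = 6.607, G_2 = 10^(−7.64/10) = 0.1722
  Stage 3: F_3 = 10^(3.18/10) = 2.080, G_3 = 10^(22.5/10) = 177.8
Friis cascade:
  F = 1.343 + (6.607 − 1)/33.11 + (2.080 − 1)/5.702 = 1.701
NF = 10 log₁₀(1.701) = 2.31 dB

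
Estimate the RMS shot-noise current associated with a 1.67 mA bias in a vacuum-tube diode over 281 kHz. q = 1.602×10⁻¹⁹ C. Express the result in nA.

12.3 nA

I_n = √(2qI·B)
2qI·B = 2 × 1.602×10⁻¹⁹ × 1.67×10⁻³ × 2.81×10⁵ = 1.50×10⁻¹⁶ A²
I_n = √(1.50×10⁻¹⁶) = 1.23×10⁻⁸ A = 12.3 nA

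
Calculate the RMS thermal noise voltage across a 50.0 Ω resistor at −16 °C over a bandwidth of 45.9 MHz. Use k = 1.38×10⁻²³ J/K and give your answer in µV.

5.71 µV

T = −16 °C + 273.15 = 257.15 K
V_n = √(4kTRB)
4kTRB = 4 × 1.38×10⁻²³ × 257.15 × 5.00×10¹ × 4.59×10⁷ = 3.26×10⁻¹¹ V²
V_n = √(3.26×10⁻¹¹) = 5.71×10⁻⁶ V = 5.71 µV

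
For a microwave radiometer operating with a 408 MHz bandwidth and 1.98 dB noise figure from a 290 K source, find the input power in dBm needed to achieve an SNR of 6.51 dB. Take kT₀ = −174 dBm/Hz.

Sensitivity = −174 + 10 log₁₀(B) + NF + SNR_min
= −174 + 86.11 + 1.98 + 6.51
= −79.40 dBm → −79.4 dBm

−79.4 dBm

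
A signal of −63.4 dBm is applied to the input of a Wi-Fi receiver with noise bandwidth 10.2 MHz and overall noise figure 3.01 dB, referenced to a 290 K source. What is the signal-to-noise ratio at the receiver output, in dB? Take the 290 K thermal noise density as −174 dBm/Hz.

Noise floor: N = −174 + 10 log₁₀(B) + NF
10 log₁₀(1.02×10⁷) = 70.09 dB
N = −174 + 70.09 + 3.01 = −100.90 dBm
SNR = P_sig − N = −63.4 − (−100.90) = 37.50 dB → 37.5 dB

37.5 dB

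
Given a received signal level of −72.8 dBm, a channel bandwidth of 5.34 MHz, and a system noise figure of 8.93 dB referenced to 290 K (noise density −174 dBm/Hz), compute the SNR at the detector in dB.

25.0 dB

Noise floor: N = −174 + 10 log₁₀(B) + NF
10 log₁₀(5.34×10⁶) = 67.28 dB
N = −174 + 67.28 + 8.93 = −97.79 dBm
SNR = P_sig − N = −72.8 − (−97.79) = 24.99 dB → 25.0 dB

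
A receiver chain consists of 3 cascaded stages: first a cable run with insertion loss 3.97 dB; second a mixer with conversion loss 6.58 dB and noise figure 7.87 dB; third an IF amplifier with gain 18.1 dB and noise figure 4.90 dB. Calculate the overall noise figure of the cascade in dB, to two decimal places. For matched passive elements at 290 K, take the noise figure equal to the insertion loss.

Convert to linear (a loss of L dB is a gain of −L dB): F_i = 10^(NF_i/10), G_i = 10^(G_i,dB/10)
  Stage 1: F_1 = 10^(3.97/10) = 2.495, G_1 = 10^(−3.97/10) = 0.4009
  Stage 2: F_2 = 10^(7.87/10) = 6.124, G_2 = 10^(−6.58/10) = 0.2198
  Stage 3: F_3 = 10^(4.90/10) = 3.090, G_3 = 10^(18.1/10) = 64.57
Friis cascade:
  F = 2.495 + (6.124 − 1)/0.4009 + (3.090 − 1)/0.08810 = 39.00
NF = 10 log₁₀(39.00) = 15.91 dB

15.91 dB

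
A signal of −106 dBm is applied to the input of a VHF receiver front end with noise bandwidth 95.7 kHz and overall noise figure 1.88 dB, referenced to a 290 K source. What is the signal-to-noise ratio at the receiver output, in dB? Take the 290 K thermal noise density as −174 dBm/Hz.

Noise floor: N = −174 + 10 log₁₀(B) + NF
10 log₁₀(9.57×10⁴) = 49.81 dB
N = −174 + 49.81 + 1.88 = −122.31 dBm
SNR = P_sig − N = −106 − (−122.31) = 16.31 dB → 16.3 dB

16.3 dB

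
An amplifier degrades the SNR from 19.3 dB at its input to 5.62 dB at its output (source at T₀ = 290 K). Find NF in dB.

13.68 dB

NF (dB) = SNR_in(dB) − SNR_out(dB) when the source is at T₀
NF = 19.3 − 5.62 = 13.68 dB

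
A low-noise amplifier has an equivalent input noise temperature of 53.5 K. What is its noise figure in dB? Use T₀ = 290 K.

F = 1 + T_e/T₀ = 1 + 53.5/290 = 1.18448
NF = 10 log₁₀(1.18448) = 0.735 dB

0.735 dB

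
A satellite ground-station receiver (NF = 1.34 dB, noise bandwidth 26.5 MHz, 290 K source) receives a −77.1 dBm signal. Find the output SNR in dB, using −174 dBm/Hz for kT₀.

21.3 dB

Noise floor: N = −174 + 10 log₁₀(B) + NF
10 log₁₀(2.65×10⁷) = 74.23 dB
N = −174 + 74.23 + 1.34 = −98.43 dBm
SNR = P_sig − N = −77.1 − (−98.43) = 21.33 dB → 21.3 dB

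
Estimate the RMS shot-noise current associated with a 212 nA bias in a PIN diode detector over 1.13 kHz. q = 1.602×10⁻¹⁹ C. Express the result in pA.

8.76 pA

I_n = √(2qI·B)
2qI·B = 2 × 1.602×10⁻¹⁹ × 2.12×10⁻⁷ × 1.13×10³ = 7.68×10⁻²³ A²
I_n = √(7.68×10⁻²³) = 8.76×10⁻¹² A = 8.76 pA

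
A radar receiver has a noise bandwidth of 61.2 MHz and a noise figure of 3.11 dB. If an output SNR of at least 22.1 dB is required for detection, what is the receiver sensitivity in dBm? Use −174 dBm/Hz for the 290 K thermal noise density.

Sensitivity = −174 + 10 log₁₀(B) + NF + SNR_min
= −174 + 77.87 + 3.11 + 22.1
= −70.92 dBm → −70.9 dBm

−70.9 dBm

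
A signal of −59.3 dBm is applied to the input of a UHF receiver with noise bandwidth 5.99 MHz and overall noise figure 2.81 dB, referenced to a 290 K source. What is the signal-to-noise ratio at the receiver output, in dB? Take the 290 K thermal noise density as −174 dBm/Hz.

Noise floor: N = −174 + 10 log₁₀(B) + NF
10 log₁₀(5.99×10⁶) = 67.77 dB
N = −174 + 67.77 + 2.81 = −103.42 dBm
SNR = P_sig − N = −59.3 − (−103.42) = 44.12 dB → 44.1 dB

44.1 dB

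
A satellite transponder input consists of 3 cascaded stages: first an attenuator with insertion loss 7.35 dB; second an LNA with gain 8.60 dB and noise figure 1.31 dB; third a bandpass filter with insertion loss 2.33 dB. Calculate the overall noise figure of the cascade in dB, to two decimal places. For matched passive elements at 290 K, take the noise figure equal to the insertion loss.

Convert to linear (a loss of L dB is a gain of −L dB): F_i = 10^(NF_i/10), G_i = 10^(G_i,dB/10)
  Stage 1: F_1 = 10^(7.35/10) = 5.433, G_1 = 10^(−7.35/10) = 0.1841
  Stage 2: F_2 = 10^(1.31/10) = 1.352, G_2 = 10^(8.60/10) = 7.244
  Stage 3: F_3 = 10^(2.33/10) = 1.710, G_3 = 10^(−2.33/10) = 0.5848
Friis cascade:
  F = 5.433 + (1.352 − 1)/0.1841 + (1.710 − 1)/1.334 = 7.878
NF = 10 log₁₀(7.878) = 8.96 dB

8.96 dB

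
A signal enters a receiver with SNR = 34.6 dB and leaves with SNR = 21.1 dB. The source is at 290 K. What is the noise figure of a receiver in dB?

13.5 dB

NF (dB) = SNR_in(dB) − SNR_out(dB) when the source is at T₀
NF = 34.6 − 21.1 = 13.5 dB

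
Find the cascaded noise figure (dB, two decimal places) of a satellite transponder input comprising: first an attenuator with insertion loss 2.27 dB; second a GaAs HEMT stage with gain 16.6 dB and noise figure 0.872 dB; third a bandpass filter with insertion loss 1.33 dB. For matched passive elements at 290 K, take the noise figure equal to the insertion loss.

Convert to linear (a loss of L dB is a gain of −L dB): F_i = 10^(NF_i/10), G_i = 10^(G_i,dB/10)
  Stage 1: F_1 = 10^(2.27/10) = 1.687, G_1 = 10^(−2.27/10) = 0.5929
  Stage 2: F_2 = 10^(0.872/10) = 1.222, G_2 = 10^(16.6/10) = 45.71
  Stage 3: F_3 = 10^(1.33/10) = 1.358, G_3 = 10^(−1.33/10) = 0.7362
Friis cascade:
  F = 1.687 + (1.222 − 1)/0.5929 + (1.358 − 1)/27.10 = 2.075
NF = 10 log₁₀(2.075) = 3.17 dB

3.17 dB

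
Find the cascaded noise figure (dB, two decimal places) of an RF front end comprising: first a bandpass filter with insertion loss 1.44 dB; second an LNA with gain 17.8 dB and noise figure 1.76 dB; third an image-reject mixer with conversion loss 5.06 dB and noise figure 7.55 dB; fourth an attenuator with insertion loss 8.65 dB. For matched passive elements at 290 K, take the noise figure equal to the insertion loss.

Convert to linear (a loss of L dB is a gain of −L dB): F_i = 10^(NF_i/10), G_i = 10^(G_i,dB/10)
  Stage 1: F_1 = 10^(1.44/10) = 1.393, G_1 = 10^(−1.44/10) = 0.7178
  Stage 2: F_2 = 10^(1.76/10) = 1.500, G_2 = 10^(17.8/10) = 60.26
  Stage 3: F_3 = 10^(7.55/10) = 5.689, G_3 = 10^(−5.06/10) = 0.3119
  Stage 4: F_4 = 10^(8.65/10) = 7.328, G_4 = 10^(−8.65/10) = 0.1365
Friis cascade:
  F = 1.393 + (1.500 − 1)/0.7178 + (5.689 − 1)/43.25 + (7.328 − 1)/13.49 = 2.667
NF = 10 log₁₀(2.667) = 4.26 dB

4.26 dB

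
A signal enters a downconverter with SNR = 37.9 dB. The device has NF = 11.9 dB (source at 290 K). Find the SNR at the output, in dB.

26.0 dB

By definition F = SNR_in/SNR_out, so in dB: SNR_out = SNR_in − NF
SNR_out = 37.9 − 11.9 = 26.0 dB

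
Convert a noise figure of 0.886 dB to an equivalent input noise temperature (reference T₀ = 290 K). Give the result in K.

F = 10^(0.886/10) = 1.22631
T_e = (F − 1)·T₀ = (1.22631 − 1) × 290 = 65.6 K

65.6 K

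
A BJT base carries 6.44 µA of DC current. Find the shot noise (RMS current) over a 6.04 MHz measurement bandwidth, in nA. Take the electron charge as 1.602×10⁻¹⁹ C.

I_n = √(2qI·B)
2qI·B = 2 × 1.602×10⁻¹⁹ × 6.44×10⁻⁶ × 6.04×10⁶ = 1.25×10⁻¹⁷ A²
I_n = √(1.25×10⁻¹⁷) = 3.53×10⁻⁹ A = 3.53 nA

3.53 nA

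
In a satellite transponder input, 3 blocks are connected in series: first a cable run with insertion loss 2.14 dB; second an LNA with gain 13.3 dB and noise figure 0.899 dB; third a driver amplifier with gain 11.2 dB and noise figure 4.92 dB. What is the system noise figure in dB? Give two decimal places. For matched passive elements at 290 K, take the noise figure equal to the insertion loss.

Convert to linear (a loss of L dB is a gain of −L dB): F_i = 10^(NF_i/10), G_i = 10^(G_i,dB/10)
  Stage 1: F_1 = 10^(2.14/10) = 1.637, G_1 = 10^(−2.14/10) = 0.6109
  Stage 2: F_2 = 10^(0.899/10) = 1.230, G_2 = 10^(13.3/10) = 21.38
  Stage 3: F_3 = 10^(4.92/10) = 3.105, G_3 = 10^(11.2/10) = 13.18
Friis cascade:
  F = 1.637 + (1.230 − 1)/0.6109 + (3.105 − 1)/13.06 = 2.174
NF = 10 log₁₀(2.174) = 3.37 dB

3.37 dB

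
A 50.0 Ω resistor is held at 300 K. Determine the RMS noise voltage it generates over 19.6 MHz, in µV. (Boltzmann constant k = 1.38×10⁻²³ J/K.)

V_n = √(4kTRB)
4kTRB = 4 × 1.38×10⁻²³ × 300 × 5.00×10¹ × 1.96×10⁷ = 1.62×10⁻¹¹ V²
V_n = √(1.62×10⁻¹¹) = 4.03×10⁻⁶ V = 4.03 µV

4.03 µV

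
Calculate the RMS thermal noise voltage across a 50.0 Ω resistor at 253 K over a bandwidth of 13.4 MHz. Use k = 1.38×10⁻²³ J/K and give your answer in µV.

3.06 µV

V_n = √(4kTRB)
4kTRB = 4 × 1.38×10⁻²³ × 253 × 5.00×10¹ × 1.34×10⁷ = 9.36×10⁻¹² V²
V_n = √(9.36×10⁻¹²) = 3.06×10⁻⁶ V = 3.06 µV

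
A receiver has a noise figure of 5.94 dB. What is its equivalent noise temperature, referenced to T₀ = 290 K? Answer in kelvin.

F = 10^(5.94/10) = 3.92645
T_e = (F − 1)·T₀ = (3.92645 − 1) × 290 = 849 K

849 K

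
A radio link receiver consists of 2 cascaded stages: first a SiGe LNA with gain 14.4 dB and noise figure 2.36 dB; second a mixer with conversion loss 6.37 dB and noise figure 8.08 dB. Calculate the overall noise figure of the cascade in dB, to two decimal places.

2.83 dB

Convert to linear (a loss of L dB is a gain of −L dB): F_i = 10^(NF_i/10), G_i = 10^(G_i,dB/10)
  Stage 1: F_1 = 10^(2.36/10) = 1.722, G_1 = 10^(14.4/10) = 27.54
  Stage 2: F_2 = 10^(8.08/10) = 6.427, G_2 = 10^(−6.37/10) = 0.2307
Friis cascade:
  F = 1.722 + (6.427 − 1)/27.54 = 1.919
NF = 10 log₁₀(1.919) = 2.83 dB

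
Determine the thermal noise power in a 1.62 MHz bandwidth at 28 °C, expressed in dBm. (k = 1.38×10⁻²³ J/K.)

−111.7 dBm

T = 28 °C + 273.15 = 301.15 K
P_n = kTB = 1.38×10⁻²³ × 301.15 × 1.62×10⁶ = 6.73×10⁻¹⁵ W
In dBm: 10 log₁₀(6.73×10⁻¹⁵ / 10⁻³) = −111.7 dBm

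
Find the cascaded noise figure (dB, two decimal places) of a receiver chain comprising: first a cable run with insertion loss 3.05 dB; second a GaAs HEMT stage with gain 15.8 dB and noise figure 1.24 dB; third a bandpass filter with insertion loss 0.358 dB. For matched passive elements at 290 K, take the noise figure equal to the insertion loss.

Convert to linear (a loss of L dB is a gain of −L dB): F_i = 10^(NF_i/10), G_i = 10^(G_i,dB/10)
  Stage 1: F_1 = 10^(3.05/10) = 2.018, G_1 = 10^(−3.05/10) = 0.4955
  Stage 2: F_2 = 10^(1.24/10) = 1.330, G_2 = 10^(15.8/10) = 38.02
  Stage 3: F_3 = 10^(0.358/10) = 1.086, G_3 = 10^(−0.358/10) = 0.9209
Friis cascade:
  F = 2.018 + (1.330 − 1)/0.4955 + (1.086 − 1)/18.84 = 2.690
NF = 10 log₁₀(2.690) = 4.30 dB

4.30 dB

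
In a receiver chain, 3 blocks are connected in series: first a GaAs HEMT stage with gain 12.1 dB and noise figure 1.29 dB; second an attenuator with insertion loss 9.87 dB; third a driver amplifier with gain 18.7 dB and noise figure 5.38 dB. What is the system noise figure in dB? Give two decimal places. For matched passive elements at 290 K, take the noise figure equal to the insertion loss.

5.25 dB

Convert to linear (a loss of L dB is a gain of −L dB): F_i = 10^(NF_i/10), G_i = 10^(G_i,dB/10)
  Stage 1: F_1 = 10^(1.29/10) = 1.346, G_1 = 10^(12.1/10) = 16.22
  Stage 2: F_2 = 10^(9.87/10) = 9.705, G_2 = 10^(−9.87/10) = 0.1030
  Stage 3: F_3 = 10^(5.38/10) = 3.451, G_3 = 10^(18.7/10) = 74.13
Friis cascade:
  F = 1.346 + (9.705 − 1)/16.22 + (3.451 − 1)/1.671 = 3.350
NF = 10 log₁₀(3.350) = 5.25 dB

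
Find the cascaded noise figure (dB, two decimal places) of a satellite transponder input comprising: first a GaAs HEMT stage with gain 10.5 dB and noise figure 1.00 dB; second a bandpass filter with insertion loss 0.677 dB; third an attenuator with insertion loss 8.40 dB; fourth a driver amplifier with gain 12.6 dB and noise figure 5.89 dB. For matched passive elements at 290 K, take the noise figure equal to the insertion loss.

Convert to linear (a loss of L dB is a gain of −L dB): F_i = 10^(NF_i/10), G_i = 10^(G_i,dB/10)
  Stage 1: F_1 = 10^(1.00/10) = 1.259, G_1 = 10^(10.5/10) = 11.22
  Stage 2: F_2 = 10^(0.677/10) = 1.169, G_2 = 10^(−0.677/10) = 0.8557
  Stage 3: F_3 = 10^(8.40/10) = 6.918, G_3 = 10^(−8.40/10) = 0.1445
  Stage 4: F_4 = 10^(5.89/10) = 3.882, G_4 = 10^(12.6/10) = 18.20
Friis cascade:
  F = 1.259 + (1.169 − 1)/11.22 + (6.918 − 1)/9.601 + (3.882 − 1)/1.388 = 3.967
NF = 10 log₁₀(3.967) = 5.98 dB

5.98 dB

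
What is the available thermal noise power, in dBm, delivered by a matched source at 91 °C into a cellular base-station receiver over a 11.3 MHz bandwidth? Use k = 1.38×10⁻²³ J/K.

T = 91 °C + 273.15 = 364.15 K
P_n = kTB = 1.38×10⁻²³ × 364.15 × 1.13×10⁷ = 5.68×10⁻¹⁴ W
In dBm: 10 log₁₀(5.68×10⁻¹⁴ / 10⁻³) = −102.5 dBm

−102.5 dBm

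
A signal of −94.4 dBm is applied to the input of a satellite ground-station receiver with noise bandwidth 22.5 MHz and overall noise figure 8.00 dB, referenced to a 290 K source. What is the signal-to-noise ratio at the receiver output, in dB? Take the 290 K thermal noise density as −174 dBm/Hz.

Noise floor: N = −174 + 10 log₁₀(B) + NF
10 log₁₀(2.25×10⁷) = 73.52 dB
N = −174 + 73.52 + 8.00 = −92.48 dBm
SNR = P_sig − N = −94.4 − (−92.48) = −1.92 dB → −1.9 dB

−1.9 dB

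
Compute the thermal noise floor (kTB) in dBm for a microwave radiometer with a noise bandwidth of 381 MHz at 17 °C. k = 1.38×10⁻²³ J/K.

T = 17 °C + 273.15 = 290.15 K
P_n = kTB = 1.38×10⁻²³ × 290.15 × 3.81×10⁸ = 1.53×10⁻¹² W
In dBm: 10 log₁₀(1.53×10⁻¹² / 10⁻³) = −88.2 dBm

−88.2 dBm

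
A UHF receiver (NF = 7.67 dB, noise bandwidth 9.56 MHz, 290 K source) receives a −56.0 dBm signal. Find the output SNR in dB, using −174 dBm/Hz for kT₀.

Noise floor: N = −174 + 10 log₁₀(B) + NF
10 log₁₀(9.56×10⁶) = 69.8 dB
N = −174 + 69.8 + 7.67 = −96.53 dBm
SNR = P_sig − N = −56.0 − (−96.53) = 40.53 dB → 40.5 dB

40.5 dB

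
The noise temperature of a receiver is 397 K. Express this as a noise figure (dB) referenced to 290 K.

3.75 dB

F = 1 + T_e/T₀ = 1 + 397/290 = 2.36897
NF = 10 log₁₀(2.36897) = 3.75 dB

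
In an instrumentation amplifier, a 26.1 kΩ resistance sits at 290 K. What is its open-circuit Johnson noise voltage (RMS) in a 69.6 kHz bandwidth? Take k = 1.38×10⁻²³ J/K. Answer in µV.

V_n = √(4kTRB)
4kTRB = 4 × 1.38×10⁻²³ × 290 × 2.61×10⁴ × 6.96×10⁴ = 2.91×10⁻¹¹ V²
V_n = √(2.91×10⁻¹¹) = 5.39×10⁻⁶ V = 5.39 µV

5.39 µV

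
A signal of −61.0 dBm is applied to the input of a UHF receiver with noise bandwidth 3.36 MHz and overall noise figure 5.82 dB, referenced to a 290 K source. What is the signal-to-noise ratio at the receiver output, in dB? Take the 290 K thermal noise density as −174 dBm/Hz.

Noise floor: N = −174 + 10 log₁₀(B) + NF
10 log₁₀(3.36×10⁶) = 65.26 dB
N = −174 + 65.26 + 5.82 = −102.92 dBm
SNR = P_sig − N = −61.0 − (−102.92) = 41.92 dB → 41.9 dB

41.9 dB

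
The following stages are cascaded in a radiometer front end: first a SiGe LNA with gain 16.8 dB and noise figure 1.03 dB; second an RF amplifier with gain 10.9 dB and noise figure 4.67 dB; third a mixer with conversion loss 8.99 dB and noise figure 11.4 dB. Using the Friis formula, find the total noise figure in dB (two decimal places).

Convert to linear (a loss of L dB is a gain of −L dB): F_i = 10^(NF_i/10), G_i = 10^(G_i,dB/10)
  Stage 1: F_1 = 10^(1.03/10) = 1.268, G_1 = 10^(16.8/10) = 47.86
  Stage 2: F_2 = 10^(4.67/10) = 2.931, G_2 = 10^(10.9/10) = 12.30
  Stage 3: F_3 = 10^(11.4/10) = 13.80, G_3 = 10^(−8.99/10) = 0.1262
Friis cascade:
  F = 1.268 + (2.931 − 1)/47.86 + (13.80 − 1)/588.8 = 1.330
NF = 10 log₁₀(1.330) = 1.24 dB

1.24 dB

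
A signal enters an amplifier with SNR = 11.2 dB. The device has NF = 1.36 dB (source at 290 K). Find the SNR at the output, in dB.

9.84 dB

By definition F = SNR_in/SNR_out, so in dB: SNR_out = SNR_in − NF
SNR_out = 11.2 − 1.36 = 9.84 dB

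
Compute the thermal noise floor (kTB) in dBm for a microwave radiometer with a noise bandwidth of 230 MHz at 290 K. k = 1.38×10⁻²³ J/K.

−90.4 dBm

P_n = kTB = 1.38×10⁻²³ × 290 × 2.30×10⁸ = 9.20×10⁻¹³ W
In dBm: 10 log₁₀(9.20×10⁻¹³ / 10⁻³) = −90.4 dBm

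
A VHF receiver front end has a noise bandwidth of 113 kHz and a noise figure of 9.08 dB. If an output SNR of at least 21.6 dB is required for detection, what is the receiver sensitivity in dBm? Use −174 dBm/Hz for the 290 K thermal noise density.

Sensitivity = −174 + 10 log₁₀(B) + NF + SNR_min
= −174 + 50.53 + 9.08 + 21.6
= −92.79 dBm → −92.8 dBm

−92.8 dBm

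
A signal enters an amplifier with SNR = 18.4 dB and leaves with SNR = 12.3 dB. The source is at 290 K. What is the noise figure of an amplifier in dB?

NF (dB) = SNR_in(dB) − SNR_out(dB) when the source is at T₀
NF = 18.4 − 12.3 = 6.1 dB

6.1 dB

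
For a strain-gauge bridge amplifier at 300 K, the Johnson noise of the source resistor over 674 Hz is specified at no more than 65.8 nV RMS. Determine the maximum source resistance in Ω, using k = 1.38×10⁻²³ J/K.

388 Ω

Johnson–Nyquist: V_n = √(4kTRB) ⇒ R = V_n² / (4kTB)
4kTB = 4 × 1.38×10⁻²³ × 300 × 6.74×10² = 1.12×10⁻¹⁷
R = (6.58×10⁻⁸)² / 1.12×10⁻¹⁷ = 3.88×10² Ω = 388 Ω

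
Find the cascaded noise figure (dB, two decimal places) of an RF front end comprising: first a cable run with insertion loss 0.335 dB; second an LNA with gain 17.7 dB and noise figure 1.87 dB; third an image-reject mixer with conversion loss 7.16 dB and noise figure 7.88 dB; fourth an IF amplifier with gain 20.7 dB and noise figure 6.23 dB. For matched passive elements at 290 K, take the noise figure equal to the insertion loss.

3.14 dB

Convert to linear (a loss of L dB is a gain of −L dB): F_i = 10^(NF_i/10), G_i = 10^(G_i,dB/10)
  Stage 1: F_1 = 10^(0.335/10) = 1.080, G_1 = 10^(−0.335/10) = 0.9258
  Stage 2: F_2 = 10^(1.87/10) = 1.538, G_2 = 10^(17.7/10) = 58.88
  Stage 3: F_3 = 10^(7.88/10) = 6.138, G_3 = 10^(−7.16/10) = 0.1923
  Stage 4: F_4 = 10^(6.23/10) = 4.198, G_4 = 10^(20.7/10) = 117.5
Friis cascade:
  F = 1.080 + (1.538 − 1)/0.9258 + (6.138 − 1)/54.51 + (4.198 − 1)/10.48 = 2.061
NF = 10 log₁₀(2.061) = 3.14 dB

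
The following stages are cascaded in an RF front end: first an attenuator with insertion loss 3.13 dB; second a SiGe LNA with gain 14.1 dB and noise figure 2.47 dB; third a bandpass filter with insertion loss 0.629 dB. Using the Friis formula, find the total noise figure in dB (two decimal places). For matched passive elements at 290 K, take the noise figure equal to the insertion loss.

Convert to linear (a loss of L dB is a gain of −L dB): F_i = 10^(NF_i/10), G_i = 10^(G_i,dB/10)
  Stage 1: F_1 = 10^(3.13/10) = 2.056, G_1 = 10^(−3.13/10) = 0.4864
  Stage 2: F_2 = 10^(2.47/10) = 1.766, G_2 = 10^(14.1/10) = 25.70
  Stage 3: F_3 = 10^(0.629/10) = 1.156, G_3 = 10^(−0.629/10) = 0.8652
Friis cascade:
  F = 2.056 + (1.766 − 1)/0.4864 + (1.156 − 1)/12.50 = 3.643
NF = 10 log₁₀(3.643) = 5.61 dB

5.61 dB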